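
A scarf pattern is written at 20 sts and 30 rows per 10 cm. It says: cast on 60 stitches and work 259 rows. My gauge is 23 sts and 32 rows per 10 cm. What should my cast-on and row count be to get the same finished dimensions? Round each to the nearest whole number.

Cast on 69 stitches; work 276 rows.

Stitches: 60 × 23/20 = 69.00 → 69.
Rows: 259 × 32/30 = 276.27 → 276.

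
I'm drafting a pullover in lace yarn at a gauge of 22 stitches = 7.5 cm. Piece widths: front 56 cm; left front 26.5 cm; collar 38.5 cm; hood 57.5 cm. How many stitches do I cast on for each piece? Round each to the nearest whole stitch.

front 164; left front 78; collar 113; hood 169.

Rate = 22/7.5 = 2.933 sts per cm.
front: 56 × 2.933 = 164.27 → 164.
left front: 26.5 × 2.933 = 77.73 → 78.
collar: 38.5 × 2.933 = 112.93 → 113.
hood: 57.5 × 2.933 = 168.67 → 169.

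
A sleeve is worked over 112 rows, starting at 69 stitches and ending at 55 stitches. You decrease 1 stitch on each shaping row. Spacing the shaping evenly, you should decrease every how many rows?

Stitches to remove: |55 − 69| = 14.
Shaping rows needed: 14 / 1 = 14.
112 rows / 14 = every 8 rows.

Decrease every 8th row.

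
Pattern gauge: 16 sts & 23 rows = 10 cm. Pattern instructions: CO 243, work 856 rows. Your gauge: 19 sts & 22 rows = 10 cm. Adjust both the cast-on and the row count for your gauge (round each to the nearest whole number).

Stitches: 243 × 19/16 = 288.56 → 289.
Rows: 856 × 22/23 = 818.78 → 819.

Cast on 289 stitches; work 819 rows.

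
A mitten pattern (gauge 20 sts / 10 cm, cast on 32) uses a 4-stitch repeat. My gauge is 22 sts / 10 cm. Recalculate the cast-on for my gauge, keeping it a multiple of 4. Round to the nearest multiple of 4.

CO 36 sts.

32 × 22 / 20 = 35.20.
Nearest multiple of 4: 36.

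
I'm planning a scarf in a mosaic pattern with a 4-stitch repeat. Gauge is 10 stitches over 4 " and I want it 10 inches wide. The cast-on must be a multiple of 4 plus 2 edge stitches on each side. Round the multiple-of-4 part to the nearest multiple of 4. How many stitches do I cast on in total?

24 stitches.

10 / 4 = 2.5 sts per inch.
10 × 2.5 = 25.00 sts.
Less 4 edge sts → 21.00 for the repeat.
Nearest multiple of 4: 20.
Add back 4 edge sts → 24.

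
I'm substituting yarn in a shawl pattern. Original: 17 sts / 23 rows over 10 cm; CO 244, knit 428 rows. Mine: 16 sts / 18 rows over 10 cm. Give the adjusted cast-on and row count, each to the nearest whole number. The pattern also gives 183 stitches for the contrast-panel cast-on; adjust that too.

Cast on 230 stitches; work 335 rows; contrast-panel cast-on 172 stitches.

Stitches: 244 × 16/17 = 229.65 → 230.
Rows: 428 × 18/23 = 334.96 → 335.
contrast-panel cast-on: 183 × 16/17 = 172.24 → 172.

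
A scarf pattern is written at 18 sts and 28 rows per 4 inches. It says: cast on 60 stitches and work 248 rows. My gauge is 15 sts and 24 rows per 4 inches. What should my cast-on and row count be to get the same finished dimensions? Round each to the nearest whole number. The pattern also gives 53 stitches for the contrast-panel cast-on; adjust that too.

Stitches: 60 × 15/18 = 50.00 → 50.
Rows: 248 × 24/28 = 212.57 → 213.
contrast-panel cast-on: 53 × 15/18 = 44.17 → 44.

Cast on 50 stitches; work 213 rows; contrast-panel cast-on 44 stitches.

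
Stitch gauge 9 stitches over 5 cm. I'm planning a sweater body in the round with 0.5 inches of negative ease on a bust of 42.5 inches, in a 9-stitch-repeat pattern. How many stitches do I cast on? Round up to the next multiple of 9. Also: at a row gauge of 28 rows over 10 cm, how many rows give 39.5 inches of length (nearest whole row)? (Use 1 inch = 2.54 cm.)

Cast on 198 stitches; work 281 rows.

Finished = 42.5 − 0.5 = 42 inches.
42 inches × 2.54 = 106.68 cm.
9/5 = 1.8 sts per cm; 106.68 × 1.8 = 192.02 sts.
Next multiple of 9 → 198.
39.5 inches = 100.33 cm; × 2.8 = 280.92 → 281 rows.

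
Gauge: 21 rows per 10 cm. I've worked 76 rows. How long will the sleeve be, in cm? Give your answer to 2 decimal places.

36.19 cm.

21 rows / 10 cm = 2.1 rows per cm.
76 / 2.1 = 36.190 cm.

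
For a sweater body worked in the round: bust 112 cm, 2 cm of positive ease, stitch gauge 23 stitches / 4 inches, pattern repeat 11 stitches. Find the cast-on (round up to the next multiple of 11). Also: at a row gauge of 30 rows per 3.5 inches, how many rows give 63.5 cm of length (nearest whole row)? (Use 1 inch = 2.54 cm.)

Finished = 112 + 2 = 114 cm.
114 cm × 1/2.54 = 44.88 inches.
23/4 = 5.75 sts per in; 44.88 × 5.75 = 258.07 sts.
Next multiple of 11 → 264.
63.5 cm = 25.00 inches; × 8.571 = 214.29 → 214 rows.

Cast on 264 stitches; work 214 rows.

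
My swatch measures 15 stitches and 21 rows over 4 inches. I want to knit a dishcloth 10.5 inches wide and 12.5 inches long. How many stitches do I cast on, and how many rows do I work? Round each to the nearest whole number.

Stitch gauge = 15/4 = 3.75 sts/in; 10.5 × 3.75 = 39.38 → 39 sts.
Row gauge = 21/4 = 5.25 rows/in; 12.5 × 5.25 = 65.62 → 66 rows.

Cast on 39 stitches and work 66 rows.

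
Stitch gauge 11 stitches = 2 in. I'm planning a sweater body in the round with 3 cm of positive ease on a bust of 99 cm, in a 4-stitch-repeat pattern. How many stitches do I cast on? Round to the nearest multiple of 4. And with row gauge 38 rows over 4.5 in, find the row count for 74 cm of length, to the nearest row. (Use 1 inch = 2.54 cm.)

Finished = 99 + 3 = 102 cm.
102 cm × 1/2.54 = 40.16 inches.
11/2 = 5.5 sts per in; 40.16 × 5.5 = 220.87 sts.
Nearest multiple of 4 → 220.
74 cm = 29.13 inches; × 8.444 = 246.02 → 246 rows.

Cast on 220 stitches; work 246 rows.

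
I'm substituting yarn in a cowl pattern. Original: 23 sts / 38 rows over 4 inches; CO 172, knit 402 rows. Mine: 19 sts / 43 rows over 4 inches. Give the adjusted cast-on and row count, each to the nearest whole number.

Stitches: 172 × 19/23 = 142.09 → 142.
Rows: 402 × 43/38 = 454.89 → 455.

Cast on 142 stitches; work 455 rows.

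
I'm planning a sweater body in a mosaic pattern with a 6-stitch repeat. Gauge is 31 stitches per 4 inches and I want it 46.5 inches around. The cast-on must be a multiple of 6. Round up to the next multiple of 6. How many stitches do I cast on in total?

31 / 4 = 7.75 sts per inch.
46.5 × 7.75 = 360.38 sts.
Next multiple of 6: 366.

CO 366 sts.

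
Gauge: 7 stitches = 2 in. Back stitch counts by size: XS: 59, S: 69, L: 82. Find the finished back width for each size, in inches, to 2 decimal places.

XS 16.86 inches; S 19.71 inches; L 23.43 inches.

7/2 = 3.5 sts per in.
XS: 59 / 3.5 = 16.857 → 16.86 in.
S: 69 / 3.5 = 19.714 → 19.71 in.
L: 82 / 3.5 = 23.429 → 23.43 in.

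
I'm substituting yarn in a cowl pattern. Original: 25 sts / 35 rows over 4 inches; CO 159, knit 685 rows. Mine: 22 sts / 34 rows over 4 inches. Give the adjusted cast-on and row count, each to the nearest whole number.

Cast on 140 stitches; work 665 rows.

Stitches: 159 × 22/25 = 139.92 → 140.
Rows: 685 × 34/35 = 665.43 → 665.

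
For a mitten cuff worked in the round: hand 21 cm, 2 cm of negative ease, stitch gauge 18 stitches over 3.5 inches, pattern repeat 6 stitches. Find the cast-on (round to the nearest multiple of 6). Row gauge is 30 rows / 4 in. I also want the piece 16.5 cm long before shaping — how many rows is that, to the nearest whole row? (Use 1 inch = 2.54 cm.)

Cast on 36 stitches; work 49 rows.

Finished = 21 − 2 = 19 cm.
19 cm × 1/2.54 = 7.48 inches.
18/3.5 = 5.143 sts per in; 7.48 × 5.143 = 38.47 sts.
Nearest multiple of 6 → 36.
16.5 cm = 6.50 inches; × 7.5 = 48.72 → 49 rows.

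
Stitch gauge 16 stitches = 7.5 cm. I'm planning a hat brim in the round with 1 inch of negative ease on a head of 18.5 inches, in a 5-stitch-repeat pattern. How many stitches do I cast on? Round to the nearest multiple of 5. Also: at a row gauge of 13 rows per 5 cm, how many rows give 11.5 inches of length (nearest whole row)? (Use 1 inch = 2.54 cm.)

Finished = 18.5 − 1 = 17.5 inches.
17.5 inches × 2.54 = 44.45 cm.
16/7.5 = 2.133 sts per cm; 44.45 × 2.133 = 94.83 sts.
Nearest multiple of 5 → 95.
11.5 inches = 29.21 cm; × 2.6 = 75.95 → 76 rows.

Cast on 95 stitches; work 76 rows.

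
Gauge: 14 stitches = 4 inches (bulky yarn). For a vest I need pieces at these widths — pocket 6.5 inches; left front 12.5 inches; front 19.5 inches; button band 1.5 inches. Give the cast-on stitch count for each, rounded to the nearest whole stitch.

pocket 23; left front 44; front 68; button band 5.

Rate = 14/4 = 3.5 sts per in.
pocket: 6.5 × 3.5 = 22.75 → 23.
left front: 12.5 × 3.5 = 43.75 → 44.
front: 19.5 × 3.5 = 68.25 → 68.
button band: 1.5 × 3.5 = 5.25 → 5.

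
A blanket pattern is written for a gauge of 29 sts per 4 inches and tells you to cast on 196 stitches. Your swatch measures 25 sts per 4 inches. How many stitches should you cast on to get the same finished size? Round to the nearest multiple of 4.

Scale factor = 25 / 29 = 0.862.
196 × 25 / 29 = 168.97 sts.
→ 168 sts.

168 stitches.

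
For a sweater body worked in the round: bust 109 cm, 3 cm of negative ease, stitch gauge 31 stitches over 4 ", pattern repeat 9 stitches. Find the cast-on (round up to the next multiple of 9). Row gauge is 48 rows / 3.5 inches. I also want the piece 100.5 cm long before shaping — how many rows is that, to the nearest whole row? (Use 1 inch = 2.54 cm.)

Cast on 324 stitches; work 543 rows.

Finished = 109 − 3 = 106 cm.
106 cm × 1/2.54 = 41.73 inches.
31/4 = 7.75 sts per in; 41.73 × 7.75 = 323.43 sts.
Next multiple of 9 → 324.
100.5 cm = 39.57 inches; × 13.714 = 542.63 → 543 rows.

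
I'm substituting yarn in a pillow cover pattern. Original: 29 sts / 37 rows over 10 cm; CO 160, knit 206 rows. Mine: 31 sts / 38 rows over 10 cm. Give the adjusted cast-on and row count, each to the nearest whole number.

Stitches: 160 × 31/29 = 171.03 → 171.
Rows: 206 × 38/37 = 211.57 → 212.

Cast on 171 stitches; work 212 rows.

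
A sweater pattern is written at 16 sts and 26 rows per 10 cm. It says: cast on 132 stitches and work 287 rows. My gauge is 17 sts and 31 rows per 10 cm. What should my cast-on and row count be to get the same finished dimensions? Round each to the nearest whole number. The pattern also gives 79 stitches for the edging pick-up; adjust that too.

Stitches: 132 × 17/16 = 140.25 → 140.
Rows: 287 × 31/26 = 342.19 → 342.
edging pick-up: 79 × 17/16 = 83.94 → 84.

Cast on 140 stitches; work 342 rows; edging pick-up 84 stitches.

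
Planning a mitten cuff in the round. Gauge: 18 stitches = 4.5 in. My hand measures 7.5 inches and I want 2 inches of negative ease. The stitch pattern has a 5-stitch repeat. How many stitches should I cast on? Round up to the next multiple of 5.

Finished = 7.5 − 2 = 5.5 inches.
18 / 4.5 = 4 sts/in.
5.5 × 4 = 22.00 sts.
Next multiple of 5: 25.

CO 25 sts.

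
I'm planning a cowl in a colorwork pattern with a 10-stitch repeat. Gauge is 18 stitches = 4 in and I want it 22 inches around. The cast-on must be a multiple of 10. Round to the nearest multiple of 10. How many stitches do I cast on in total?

18 / 4 = 4.5 sts per inch.
22 × 4.5 = 99.00 sts.
Nearest multiple of 10: 100.

CO 100 sts.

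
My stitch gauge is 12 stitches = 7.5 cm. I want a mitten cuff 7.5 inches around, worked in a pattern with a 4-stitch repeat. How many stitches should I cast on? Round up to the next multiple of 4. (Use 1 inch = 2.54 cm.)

7.5 in = 7.5 × 2.54 = 19.05 cm.
12 / 7.5 = 1.6 sts/cm.
19.05 × 1.6 = 30.48 sts.
→ 32.

CO 32 sts.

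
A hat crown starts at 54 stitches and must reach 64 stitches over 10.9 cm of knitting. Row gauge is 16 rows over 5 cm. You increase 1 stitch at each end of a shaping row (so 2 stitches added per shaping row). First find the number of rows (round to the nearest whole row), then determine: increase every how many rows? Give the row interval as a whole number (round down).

Rows = 10.9 × 3.2 = 34.9 → 35 rows.
Stitches to add: 10 → 5 shaping rows (at 2 st each).
35 / 5 = 7.00 → every 7 rows.

Increase every 7th row.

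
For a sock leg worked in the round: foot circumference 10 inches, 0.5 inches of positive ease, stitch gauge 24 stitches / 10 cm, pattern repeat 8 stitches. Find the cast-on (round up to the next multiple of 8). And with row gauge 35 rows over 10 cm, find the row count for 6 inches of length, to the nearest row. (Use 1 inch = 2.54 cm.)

Finished = 10 + 0.5 = 10.5 inches.
10.5 inches × 2.54 = 26.67 cm.
24/10 = 2.4 sts per cm; 26.67 × 2.4 = 64.01 sts.
Next multiple of 8 → 72.
6 inches = 15.24 cm; × 3.5 = 53.34 → 53 rows.

Cast on 72 stitches; work 53 rows.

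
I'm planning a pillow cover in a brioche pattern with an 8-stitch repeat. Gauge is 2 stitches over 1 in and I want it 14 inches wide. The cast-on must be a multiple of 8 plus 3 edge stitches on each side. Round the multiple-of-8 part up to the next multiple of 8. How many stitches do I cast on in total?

CO 30 sts.

2 / 1 = 2 sts per inch.
14 × 2 = 28.00 sts.
Less 6 edge sts → 22.00 for the repeat.
Next multiple of 8: 24.
Add back 6 edge sts → 30.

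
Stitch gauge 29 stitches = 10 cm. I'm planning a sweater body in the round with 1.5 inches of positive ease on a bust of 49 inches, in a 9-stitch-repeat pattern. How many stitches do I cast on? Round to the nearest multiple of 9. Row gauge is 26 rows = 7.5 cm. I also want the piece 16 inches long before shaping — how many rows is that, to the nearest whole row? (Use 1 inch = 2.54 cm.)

Cast on 369 stitches; work 141 rows.

Finished = 49 + 1.5 = 50.5 inches.
50.5 inches × 2.54 = 128.27 cm.
29/10 = 2.9 sts per cm; 128.27 × 2.9 = 371.98 sts.
Nearest multiple of 9 → 369.
16 inches = 40.64 cm; × 3.467 = 140.89 → 141 rows.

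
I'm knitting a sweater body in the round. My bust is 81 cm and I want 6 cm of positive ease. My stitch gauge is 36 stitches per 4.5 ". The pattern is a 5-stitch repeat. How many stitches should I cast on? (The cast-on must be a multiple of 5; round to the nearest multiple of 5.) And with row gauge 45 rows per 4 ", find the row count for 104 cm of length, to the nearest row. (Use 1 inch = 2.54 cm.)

Finished = 81 + 6 = 87 cm.
87 cm × 1/2.54 = 34.25 inches.
36/4.5 = 8 sts per in; 34.25 × 8 = 274.02 sts.
Nearest multiple of 5 → 275.
104 cm = 40.94 inches; × 11.25 = 460.63 → 461 rows.

Cast on 275 stitches; work 461 rows.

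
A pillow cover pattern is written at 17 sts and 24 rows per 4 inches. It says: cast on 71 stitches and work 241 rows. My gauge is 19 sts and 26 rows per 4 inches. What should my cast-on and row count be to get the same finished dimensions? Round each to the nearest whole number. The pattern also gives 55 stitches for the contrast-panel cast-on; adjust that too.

Stitches: 71 × 19/17 = 79.35 → 79.
Rows: 241 × 26/24 = 261.08 → 261.
contrast-panel cast-on: 55 × 19/17 = 61.47 → 61.

Cast on 79 stitches; work 261 rows; contrast-panel cast-on 61 stitches.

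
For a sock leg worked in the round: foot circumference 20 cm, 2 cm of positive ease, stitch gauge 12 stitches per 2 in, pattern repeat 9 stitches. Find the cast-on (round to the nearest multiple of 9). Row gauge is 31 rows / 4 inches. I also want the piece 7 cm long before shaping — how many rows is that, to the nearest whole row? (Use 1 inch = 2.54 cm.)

Finished = 20 + 2 = 22 cm.
22 cm × 1/2.54 = 8.66 inches.
12/2 = 6 sts per in; 8.66 × 6 = 51.97 sts.
Nearest multiple of 9 → 54.
7 cm = 2.76 inches; × 7.75 = 21.36 → 21 rows.

Cast on 54 stitches; work 21 rows.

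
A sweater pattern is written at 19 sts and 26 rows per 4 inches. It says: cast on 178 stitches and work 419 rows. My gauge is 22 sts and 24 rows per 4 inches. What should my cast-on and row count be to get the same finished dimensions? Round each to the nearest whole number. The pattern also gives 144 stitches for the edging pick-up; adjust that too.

Stitches: 178 × 22/19 = 206.11 → 206.
Rows: 419 × 24/26 = 386.77 → 387.
edging pick-up: 144 × 22/19 = 166.74 → 167.

Cast on 206 stitches; work 387 rows; edging pick-up 167 stitches.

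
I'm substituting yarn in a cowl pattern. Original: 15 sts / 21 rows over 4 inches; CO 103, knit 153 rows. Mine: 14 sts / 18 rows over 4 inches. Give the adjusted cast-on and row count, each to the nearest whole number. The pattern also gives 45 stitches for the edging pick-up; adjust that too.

Stitches: 103 × 14/15 = 96.13 → 96.
Rows: 153 × 18/21 = 131.14 → 131.
edging pick-up: 45 × 14/15 = 42.00 → 42.

Cast on 96 stitches; work 131 rows; edging pick-up 42 stitches.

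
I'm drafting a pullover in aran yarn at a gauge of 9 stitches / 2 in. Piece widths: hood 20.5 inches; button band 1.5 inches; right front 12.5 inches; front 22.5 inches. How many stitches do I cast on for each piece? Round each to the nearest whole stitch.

hood 92; button band 7; right front 56; front 101.

Rate = 9/2 = 4.5 sts per in.
hood: 20.5 × 4.5 = 92.25 → 92.
button band: 1.5 × 4.5 = 6.75 → 7.
right front: 12.5 × 4.5 = 56.25 → 56.
front: 22.5 × 4.5 = 101.25 → 101.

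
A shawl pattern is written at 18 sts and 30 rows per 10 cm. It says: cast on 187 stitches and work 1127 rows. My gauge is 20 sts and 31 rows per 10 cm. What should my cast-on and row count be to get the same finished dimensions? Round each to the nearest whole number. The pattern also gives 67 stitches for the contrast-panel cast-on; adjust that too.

Stitches: 187 × 20/18 = 207.78 → 208.
Rows: 1127 × 31/30 = 1164.57 → 1165.
contrast-panel cast-on: 67 × 20/18 = 74.44 → 74.

Cast on 208 stitches; work 1165 rows; contrast-panel cast-on 74 stitches.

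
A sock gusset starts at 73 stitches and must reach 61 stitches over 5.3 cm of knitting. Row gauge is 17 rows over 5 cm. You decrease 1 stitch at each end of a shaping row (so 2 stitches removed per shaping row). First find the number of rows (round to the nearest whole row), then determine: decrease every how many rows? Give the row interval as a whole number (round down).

Rows = 5.3 × 3.4 = 18.0 → 18 rows.
Stitches to remove: 12 → 6 shaping rows (at 2 st each).
18 / 6 = 3.00 → every 3 rows.

Decrease every 3rd row.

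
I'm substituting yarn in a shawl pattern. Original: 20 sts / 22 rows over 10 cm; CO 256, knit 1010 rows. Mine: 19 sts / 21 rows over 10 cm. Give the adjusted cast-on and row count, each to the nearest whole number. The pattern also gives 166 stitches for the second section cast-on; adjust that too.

Cast on 243 stitches; work 964 rows; second section cast-on 158 stitches.

Stitches: 256 × 19/20 = 243.20 → 243.
Rows: 1010 × 21/22 = 964.09 → 964.
second section cast-on: 166 × 19/20 = 157.70 → 158.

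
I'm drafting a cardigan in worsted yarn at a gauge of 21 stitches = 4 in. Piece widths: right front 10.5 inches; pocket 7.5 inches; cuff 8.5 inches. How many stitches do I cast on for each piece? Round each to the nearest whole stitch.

right front 55; pocket 39; cuff 45.

Rate = 21/4 = 5.25 sts per in.
right front: 10.5 × 5.25 = 55.12 → 55.
pocket: 7.5 × 5.25 = 39.38 → 39.
cuff: 8.5 × 5.25 = 44.62 → 45.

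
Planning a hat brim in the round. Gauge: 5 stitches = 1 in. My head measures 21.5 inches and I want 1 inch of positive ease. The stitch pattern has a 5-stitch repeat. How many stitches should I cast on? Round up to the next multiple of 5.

Finished = 21.5 + 1 = 22.5 inches.
5 / 1 = 5 sts/in.
22.5 × 5 = 112.50 sts.
Next multiple of 5: 115.

115 stitches.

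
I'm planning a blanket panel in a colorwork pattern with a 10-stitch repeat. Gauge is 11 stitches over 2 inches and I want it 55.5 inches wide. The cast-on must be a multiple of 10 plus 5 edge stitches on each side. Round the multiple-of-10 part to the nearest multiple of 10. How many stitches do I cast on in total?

CO 310 sts.

11 / 2 = 5.5 sts per inch.
55.5 × 5.5 = 305.25 sts.
Less 10 edge sts → 295.25 for the repeat.
Nearest multiple of 10: 300.
Add back 10 edge sts → 310.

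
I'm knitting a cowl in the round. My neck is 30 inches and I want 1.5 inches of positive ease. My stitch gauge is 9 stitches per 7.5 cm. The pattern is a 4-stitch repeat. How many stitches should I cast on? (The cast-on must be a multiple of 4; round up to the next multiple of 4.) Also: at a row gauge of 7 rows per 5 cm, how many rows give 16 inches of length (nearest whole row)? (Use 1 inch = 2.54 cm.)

Cast on 100 stitches; work 57 rows.

Finished = 30 + 1.5 = 31.5 inches.
31.5 inches × 2.54 = 80.01 cm.
9/7.5 = 1.2 sts per cm; 80.01 × 1.2 = 96.01 sts.
Next multiple of 4 → 100.
16 inches = 40.64 cm; × 1.4 = 56.90 → 57 rows.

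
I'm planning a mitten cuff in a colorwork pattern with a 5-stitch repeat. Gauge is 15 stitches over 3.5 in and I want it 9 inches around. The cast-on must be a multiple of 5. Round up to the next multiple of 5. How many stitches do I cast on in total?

15 / 3.5 = 4.286 sts per inch.
9 × 4.286 = 38.57 sts.
Next multiple of 5: 40.

CO 40 sts.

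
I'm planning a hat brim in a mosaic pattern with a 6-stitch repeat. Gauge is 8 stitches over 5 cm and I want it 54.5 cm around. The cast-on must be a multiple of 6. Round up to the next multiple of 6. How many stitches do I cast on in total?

8 / 5 = 1.6 sts per cm.
54.5 × 1.6 = 87.20 sts.
Next multiple of 6: 90.

Cast on 90 stitches.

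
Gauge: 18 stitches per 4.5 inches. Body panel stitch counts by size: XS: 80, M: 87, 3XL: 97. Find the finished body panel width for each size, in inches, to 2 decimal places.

XS 20.00 inches; M 21.75 inches; 3XL 24.25 inches.

18/4.5 = 4 sts per in.
XS: 80 / 4 = 20.000 → 20.00 in.
M: 87 / 4 = 21.750 → 21.75 in.
3XL: 97 / 4 = 24.250 → 24.25 in.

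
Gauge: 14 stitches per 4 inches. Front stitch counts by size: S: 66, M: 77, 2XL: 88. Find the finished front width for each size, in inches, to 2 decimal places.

S 18.86 inches; M 22.00 inches; 2XL 25.14 inches.

14/4 = 3.5 sts per in.
S: 66 / 3.5 = 18.857 → 18.86 in.
M: 77 / 3.5 = 22.000 → 22.00 in.
2XL: 88 / 3.5 = 25.143 → 25.14 in.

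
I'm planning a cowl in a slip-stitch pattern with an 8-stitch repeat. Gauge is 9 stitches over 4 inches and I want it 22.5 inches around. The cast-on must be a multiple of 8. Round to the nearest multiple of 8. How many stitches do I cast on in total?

48 stitches.

9 / 4 = 2.25 sts per inch.
22.5 × 2.25 = 50.62 sts.
Nearest multiple of 8: 48.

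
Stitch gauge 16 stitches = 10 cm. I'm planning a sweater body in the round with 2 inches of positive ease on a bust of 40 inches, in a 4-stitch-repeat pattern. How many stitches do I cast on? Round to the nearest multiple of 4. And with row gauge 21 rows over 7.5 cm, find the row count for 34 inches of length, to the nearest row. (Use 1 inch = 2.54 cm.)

Cast on 172 stitches; work 242 rows.

Finished = 40 + 2 = 42 inches.
42 inches × 2.54 = 106.68 cm.
16/10 = 1.6 sts per cm; 106.68 × 1.6 = 170.69 sts.
Nearest multiple of 4 → 172.
34 inches = 86.36 cm; × 2.8 = 241.81 → 242 rows.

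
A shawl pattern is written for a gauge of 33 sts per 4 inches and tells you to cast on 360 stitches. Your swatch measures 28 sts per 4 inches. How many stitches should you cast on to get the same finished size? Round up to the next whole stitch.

Cast on 306 stitches.

Scale factor = 28 / 33 = 0.848.
360 × 28 / 33 = 305.45 sts.
→ 306 sts.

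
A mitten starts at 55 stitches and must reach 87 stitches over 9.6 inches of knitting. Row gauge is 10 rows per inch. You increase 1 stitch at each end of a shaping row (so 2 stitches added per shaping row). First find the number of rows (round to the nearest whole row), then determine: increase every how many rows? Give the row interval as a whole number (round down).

Increase every 6th row.

Rows = 9.6 × 10 = 96.0 → 96 rows.
Stitches to add: 32 → 16 shaping rows (at 2 st each).
96 / 16 = 6.00 → every 6 rows.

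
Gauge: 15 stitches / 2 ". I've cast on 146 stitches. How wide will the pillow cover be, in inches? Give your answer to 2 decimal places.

19.47 inches.

15 stitches / 2 inch = 7.5 stitches per inch.
146 / 7.5 = 19.467 inches.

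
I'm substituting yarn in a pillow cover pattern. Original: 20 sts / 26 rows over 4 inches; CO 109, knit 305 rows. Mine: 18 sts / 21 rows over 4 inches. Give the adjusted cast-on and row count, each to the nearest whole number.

Cast on 98 stitches; work 246 rows.

Stitches: 109 × 18/20 = 98.10 → 98.
Rows: 305 × 21/26 = 246.35 → 246.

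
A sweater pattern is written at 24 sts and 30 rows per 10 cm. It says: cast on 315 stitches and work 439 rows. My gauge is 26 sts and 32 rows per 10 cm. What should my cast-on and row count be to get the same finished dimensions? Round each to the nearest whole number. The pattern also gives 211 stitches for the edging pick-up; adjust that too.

Stitches: 315 × 26/24 = 341.25 → 341.
Rows: 439 × 32/30 = 468.27 → 468.
edging pick-up: 211 × 26/24 = 228.58 → 229.

Cast on 341 stitches; work 468 rows; edging pick-up 229 stitches.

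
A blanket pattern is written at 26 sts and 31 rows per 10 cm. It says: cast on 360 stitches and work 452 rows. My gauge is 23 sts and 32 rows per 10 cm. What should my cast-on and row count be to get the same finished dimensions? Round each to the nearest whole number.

Stitches: 360 × 23/26 = 318.46 → 318.
Rows: 452 × 32/31 = 466.58 → 467.

Cast on 318 stitches; work 467 rows.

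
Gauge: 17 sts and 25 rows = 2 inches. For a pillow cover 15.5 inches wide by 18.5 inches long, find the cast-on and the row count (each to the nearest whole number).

Cast on 132 stitches and work 231 rows.

Stitch gauge = 17/2 = 8.5 sts/in; 15.5 × 8.5 = 131.75 → 132 sts.
Row gauge = 25/2 = 12.5 rows/in; 18.5 × 12.5 = 231.25 → 231 rows.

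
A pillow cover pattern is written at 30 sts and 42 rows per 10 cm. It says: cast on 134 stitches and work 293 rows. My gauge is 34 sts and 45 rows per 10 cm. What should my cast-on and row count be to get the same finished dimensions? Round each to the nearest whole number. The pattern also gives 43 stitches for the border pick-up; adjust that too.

Stitches: 134 × 34/30 = 151.87 → 152.
Rows: 293 × 45/42 = 313.93 → 314.
border pick-up: 43 × 34/30 = 48.73 → 49.

Cast on 152 stitches; work 314 rows; border pick-up 49 stitches.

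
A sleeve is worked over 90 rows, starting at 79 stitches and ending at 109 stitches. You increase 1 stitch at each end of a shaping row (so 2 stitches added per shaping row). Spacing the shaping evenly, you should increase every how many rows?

Stitches to add: |109 − 79| = 30.
Shaping rows needed: 30 / 2 = 15.
90 rows / 15 = every 6 rows.

Increase every 6th row.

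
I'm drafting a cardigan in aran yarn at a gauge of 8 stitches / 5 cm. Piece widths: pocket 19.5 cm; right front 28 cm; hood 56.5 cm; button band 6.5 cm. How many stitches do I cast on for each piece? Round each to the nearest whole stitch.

Rate = 8/5 = 1.6 sts per cm.
pocket: 19.5 × 1.6 = 31.20 → 31.
right front: 28 × 1.6 = 44.80 → 45.
hood: 56.5 × 1.6 = 90.40 → 90.
button band: 6.5 × 1.6 = 10.40 → 10.

pocket 31; right front 45; hood 90; button band 10.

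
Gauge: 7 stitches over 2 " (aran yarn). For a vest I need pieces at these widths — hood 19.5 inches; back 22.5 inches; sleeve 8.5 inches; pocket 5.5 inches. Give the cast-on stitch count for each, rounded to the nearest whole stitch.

Rate = 7/2 = 3.5 sts per in.
hood: 19.5 × 3.5 = 68.25 → 68.
back: 22.5 × 3.5 = 78.75 → 79.
sleeve: 8.5 × 3.5 = 29.75 → 30.
pocket: 5.5 × 3.5 = 19.25 → 19.

hood 68; back 79; sleeve 30; pocket 19.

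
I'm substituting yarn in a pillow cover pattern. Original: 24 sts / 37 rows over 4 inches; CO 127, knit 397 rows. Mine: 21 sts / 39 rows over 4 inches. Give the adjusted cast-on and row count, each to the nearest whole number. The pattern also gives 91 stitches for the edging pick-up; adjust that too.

Stitches: 127 × 21/24 = 111.12 → 111.
Rows: 397 × 39/37 = 418.46 → 418.
edging pick-up: 91 × 21/24 = 79.62 → 80.

Cast on 111 stitches; work 418 rows; edging pick-up 80 stitches.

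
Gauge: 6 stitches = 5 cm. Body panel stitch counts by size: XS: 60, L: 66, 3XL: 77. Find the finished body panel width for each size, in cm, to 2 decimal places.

XS 50.00 cm; L 55.00 cm; 3XL 64.17 cm.

6/5 = 1.2 sts per cm.
XS: 60 / 1.2 = 50.000 → 50.00 cm.
L: 66 / 1.2 = 55.000 → 55.00 cm.
3XL: 77 / 1.2 = 64.167 → 64.17 cm.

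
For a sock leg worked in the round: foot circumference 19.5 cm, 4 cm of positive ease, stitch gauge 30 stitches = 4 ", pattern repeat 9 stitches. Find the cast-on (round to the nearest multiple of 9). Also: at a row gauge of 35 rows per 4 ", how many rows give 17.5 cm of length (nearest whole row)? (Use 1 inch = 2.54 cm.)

Finished = 19.5 + 4 = 23.5 cm.
23.5 cm × 1/2.54 = 9.25 inches.
30/4 = 7.5 sts per in; 9.25 × 7.5 = 69.39 sts.
Nearest multiple of 9 → 72.
17.5 cm = 6.89 inches; × 8.75 = 60.29 → 60 rows.

Cast on 72 stitches; work 60 rows.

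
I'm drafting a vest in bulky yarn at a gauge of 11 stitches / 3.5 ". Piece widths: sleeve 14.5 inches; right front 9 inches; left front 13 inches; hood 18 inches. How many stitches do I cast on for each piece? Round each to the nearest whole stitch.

Rate = 11/3.5 = 3.143 sts per in.
sleeve: 14.5 × 3.143 = 45.57 → 46.
right front: 9 × 3.143 = 28.29 → 28.
left front: 13 × 3.143 = 40.86 → 41.
hood: 18 × 3.143 = 56.57 → 57.

sleeve 46; right front 28; left front 41; hood 57.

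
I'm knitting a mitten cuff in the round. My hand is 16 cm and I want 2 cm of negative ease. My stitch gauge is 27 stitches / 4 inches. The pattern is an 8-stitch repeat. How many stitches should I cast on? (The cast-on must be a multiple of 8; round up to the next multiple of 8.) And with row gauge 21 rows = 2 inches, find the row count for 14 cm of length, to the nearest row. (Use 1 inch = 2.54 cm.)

Finished = 16 − 2 = 14 cm.
14 cm × 1/2.54 = 5.51 inches.
27/4 = 6.75 sts per in; 5.51 × 6.75 = 37.20 sts.
Next multiple of 8 → 40.
14 cm = 5.51 inches; × 10.5 = 57.87 → 58 rows.

Cast on 40 stitches; work 58 rows.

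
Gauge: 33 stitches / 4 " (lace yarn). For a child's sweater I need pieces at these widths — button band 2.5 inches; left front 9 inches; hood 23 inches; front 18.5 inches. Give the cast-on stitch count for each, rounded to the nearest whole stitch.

Rate = 33/4 = 8.25 sts per in.
button band: 2.5 × 8.25 = 20.62 → 21.
left front: 9 × 8.25 = 74.25 → 74.
hood: 23 × 8.25 = 189.75 → 190.
front: 18.5 × 8.25 = 152.62 → 153.

button band 21; left front 74; hood 190; front 153.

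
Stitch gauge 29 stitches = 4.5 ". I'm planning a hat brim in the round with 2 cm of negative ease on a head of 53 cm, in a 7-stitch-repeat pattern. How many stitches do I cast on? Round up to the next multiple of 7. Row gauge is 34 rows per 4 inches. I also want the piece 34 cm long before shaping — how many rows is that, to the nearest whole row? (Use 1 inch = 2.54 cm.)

Finished = 53 − 2 = 51 cm.
51 cm × 1/2.54 = 20.08 inches.
29/4.5 = 6.444 sts per in; 20.08 × 6.444 = 129.40 sts.
Next multiple of 7 → 133.
34 cm = 13.39 inches; × 8.5 = 113.78 → 114 rows.

Cast on 133 stitches; work 114 rows.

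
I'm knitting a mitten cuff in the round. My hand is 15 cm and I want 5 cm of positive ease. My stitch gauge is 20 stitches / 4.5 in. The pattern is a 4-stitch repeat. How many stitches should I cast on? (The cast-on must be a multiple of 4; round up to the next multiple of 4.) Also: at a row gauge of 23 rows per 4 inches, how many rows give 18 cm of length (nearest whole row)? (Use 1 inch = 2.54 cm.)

Cast on 36 stitches; work 41 rows.

Finished = 15 + 5 = 20 cm.
20 cm × 1/2.54 = 7.87 inches.
20/4.5 = 4.444 sts per in; 7.87 × 4.444 = 35.00 sts.
Next multiple of 4 → 36.
18 cm = 7.09 inches; × 5.75 = 40.75 → 41 rows.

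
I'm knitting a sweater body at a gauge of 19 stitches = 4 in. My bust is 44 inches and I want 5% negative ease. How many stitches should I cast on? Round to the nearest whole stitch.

199 stitches.

Finished = 44 × 0.95 = 41.80 in.
19 / 4 = 4.75 sts per inch.
41.80 × 4.75 = 198.55 sts.
→ 199 sts.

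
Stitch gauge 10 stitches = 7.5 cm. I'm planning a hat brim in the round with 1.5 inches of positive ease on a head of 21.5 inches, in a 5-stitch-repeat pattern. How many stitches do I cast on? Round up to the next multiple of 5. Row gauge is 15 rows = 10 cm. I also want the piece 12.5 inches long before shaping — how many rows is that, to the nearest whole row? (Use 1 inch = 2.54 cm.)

Cast on 80 stitches; work 48 rows.

Finished = 21.5 + 1.5 = 23 inches.
23 inches × 2.54 = 58.42 cm.
10/7.5 = 1.333 sts per cm; 58.42 × 1.333 = 77.89 sts.
Next multiple of 5 → 80.
12.5 inches = 31.75 cm; × 1.5 = 47.62 → 48 rows.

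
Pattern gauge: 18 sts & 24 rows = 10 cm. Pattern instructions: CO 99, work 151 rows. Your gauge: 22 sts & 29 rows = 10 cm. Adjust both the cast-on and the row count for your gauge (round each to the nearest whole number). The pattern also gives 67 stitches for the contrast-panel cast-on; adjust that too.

Cast on 121 stitches; work 182 rows; contrast-panel cast-on 82 stitches.

Stitches: 99 × 22/18 = 121.00 → 121.
Rows: 151 × 29/24 = 182.46 → 182.
contrast-panel cast-on: 67 × 22/18 = 81.89 → 82.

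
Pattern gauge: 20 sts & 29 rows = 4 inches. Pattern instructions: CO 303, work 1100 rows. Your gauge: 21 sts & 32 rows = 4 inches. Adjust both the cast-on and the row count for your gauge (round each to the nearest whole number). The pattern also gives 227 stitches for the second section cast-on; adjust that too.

Stitches: 303 × 21/20 = 318.15 → 318.
Rows: 1100 × 32/29 = 1213.79 → 1214.
second section cast-on: 227 × 21/20 = 238.35 → 238.

Cast on 318 stitches; work 1214 rows; second section cast-on 238 stitches.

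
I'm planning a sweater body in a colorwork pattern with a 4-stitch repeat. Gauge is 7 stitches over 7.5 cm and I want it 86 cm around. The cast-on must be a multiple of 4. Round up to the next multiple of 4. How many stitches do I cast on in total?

7 / 7.5 = 0.933 sts per cm.
86 × 0.933 = 80.27 sts.
Next multiple of 4: 84.

Cast on 84 stitches.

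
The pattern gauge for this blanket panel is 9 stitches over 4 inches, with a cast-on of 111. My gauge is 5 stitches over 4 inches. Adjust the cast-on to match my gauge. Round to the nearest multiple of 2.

Scale factor = 5 / 9 = 0.556.
111 × 5 / 9 = 61.67 sts.
→ 62 sts.

Cast on 62 stitches.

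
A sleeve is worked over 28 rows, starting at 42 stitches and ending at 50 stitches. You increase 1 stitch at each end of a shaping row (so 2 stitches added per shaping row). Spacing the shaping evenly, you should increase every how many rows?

Increase every 7th row.

Stitches to add: |50 − 42| = 8.
Shaping rows needed: 8 / 2 = 4.
28 rows / 4 = every 7 rows.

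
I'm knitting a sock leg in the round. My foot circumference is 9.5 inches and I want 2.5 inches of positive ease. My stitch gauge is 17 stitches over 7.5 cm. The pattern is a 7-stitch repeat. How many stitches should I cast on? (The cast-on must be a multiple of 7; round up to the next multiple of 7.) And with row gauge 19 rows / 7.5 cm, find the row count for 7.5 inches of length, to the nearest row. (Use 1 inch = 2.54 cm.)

Cast on 70 stitches; work 48 rows.

Finished = 9.5 + 2.5 = 12 inches.
12 inches × 2.54 = 30.48 cm.
17/7.5 = 2.267 sts per cm; 30.48 × 2.267 = 69.09 sts.
Next multiple of 7 → 70.
7.5 inches = 19.05 cm; × 2.533 = 48.26 → 48 rows.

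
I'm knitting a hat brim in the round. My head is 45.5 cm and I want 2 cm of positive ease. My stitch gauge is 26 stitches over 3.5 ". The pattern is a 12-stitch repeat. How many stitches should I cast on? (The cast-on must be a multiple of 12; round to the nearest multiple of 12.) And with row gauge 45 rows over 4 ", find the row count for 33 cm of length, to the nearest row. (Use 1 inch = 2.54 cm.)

Finished = 45.5 + 2 = 47.5 cm.
47.5 cm × 1/2.54 = 18.70 inches.
26/3.5 = 7.429 sts per in; 18.70 × 7.429 = 138.92 sts.
Nearest multiple of 12 → 144.
33 cm = 12.99 inches; × 11.25 = 146.16 → 146 rows.

Cast on 144 stitches; work 146 rows.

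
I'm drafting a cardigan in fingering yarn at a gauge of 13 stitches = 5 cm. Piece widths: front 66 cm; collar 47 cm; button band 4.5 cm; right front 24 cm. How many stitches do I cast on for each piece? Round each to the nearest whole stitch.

Rate = 13/5 = 2.6 sts per cm.
front: 66 × 2.6 = 171.60 → 172.
collar: 47 × 2.6 = 122.20 → 122.
button band: 4.5 × 2.6 = 11.70 → 12.
right front: 24 × 2.6 = 62.40 → 62.

front 172; collar 122; button band 12; right front 62.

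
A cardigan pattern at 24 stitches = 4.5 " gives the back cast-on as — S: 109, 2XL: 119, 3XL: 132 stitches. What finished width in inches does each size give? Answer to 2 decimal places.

24/4.5 = 5.333 sts per in.
S: 109 / 5.333 = 20.438 → 20.44 in.
2XL: 119 / 5.333 = 22.312 → 22.31 in.
3XL: 132 / 5.333 = 24.750 → 24.75 in.

S 20.44 inches; 2XL 22.31 inches; 3XL 24.75 inches.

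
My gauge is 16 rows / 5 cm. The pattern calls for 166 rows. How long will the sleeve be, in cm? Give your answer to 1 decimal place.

16 rows / 5 cm = 3.2 rows per cm.
166 / 3.2 = 51.88 cm.

51.9 cm.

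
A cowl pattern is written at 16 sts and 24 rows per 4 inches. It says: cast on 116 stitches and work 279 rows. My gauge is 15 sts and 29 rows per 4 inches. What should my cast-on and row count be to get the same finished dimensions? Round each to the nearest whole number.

Cast on 109 stitches; work 337 rows.

Stitches: 116 × 15/16 = 108.75 → 109.
Rows: 279 × 29/24 = 337.12 → 337.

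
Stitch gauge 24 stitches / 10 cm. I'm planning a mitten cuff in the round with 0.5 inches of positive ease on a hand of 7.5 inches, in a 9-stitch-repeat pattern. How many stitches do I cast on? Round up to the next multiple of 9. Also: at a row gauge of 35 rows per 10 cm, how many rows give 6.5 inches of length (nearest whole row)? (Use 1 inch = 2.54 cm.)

Cast on 54 stitches; work 58 rows.

Finished = 7.5 + 0.5 = 8 inches.
8 inches × 2.54 = 20.32 cm.
24/10 = 2.4 sts per cm; 20.32 × 2.4 = 48.77 sts.
Next multiple of 9 → 54.
6.5 inches = 16.51 cm; × 3.5 = 57.78 → 58 rows.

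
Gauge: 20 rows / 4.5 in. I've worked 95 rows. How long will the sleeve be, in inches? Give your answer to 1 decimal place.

21.4 inches.

20 rows / 4.5 inch = 4.444 rows per inch.
95 / 4.444 = 21.38 inches.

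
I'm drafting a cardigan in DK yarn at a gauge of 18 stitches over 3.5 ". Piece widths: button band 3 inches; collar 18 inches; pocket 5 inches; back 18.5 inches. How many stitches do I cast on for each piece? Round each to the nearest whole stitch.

Rate = 18/3.5 = 5.143 sts per in.
button band: 3 × 5.143 = 15.43 → 15.
collar: 18 × 5.143 = 92.57 → 93.
pocket: 5 × 5.143 = 25.71 → 26.
back: 18.5 × 5.143 = 95.14 → 95.

button band 15; collar 93; pocket 26; back 95.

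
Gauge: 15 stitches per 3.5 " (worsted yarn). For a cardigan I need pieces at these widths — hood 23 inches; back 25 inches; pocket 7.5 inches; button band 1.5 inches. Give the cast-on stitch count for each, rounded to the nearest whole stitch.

hood 99; back 107; pocket 32; button band 6.

Rate = 15/3.5 = 4.286 sts per in.
hood: 23 × 4.286 = 98.57 → 99.
back: 25 × 4.286 = 107.14 → 107.
pocket: 7.5 × 4.286 = 32.14 → 32.
button band: 1.5 × 4.286 = 6.43 → 6.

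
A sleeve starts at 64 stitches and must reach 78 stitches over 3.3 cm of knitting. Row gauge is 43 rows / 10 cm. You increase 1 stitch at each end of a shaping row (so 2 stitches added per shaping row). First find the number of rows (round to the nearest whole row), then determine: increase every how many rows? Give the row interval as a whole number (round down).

Rows = 3.3 × 4.3 = 14.2 → 14 rows.
Stitches to add: 14 → 7 shaping rows (at 2 st each).
14 / 7 = 2.00 → every 2 rows.

Increase every 2nd row.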